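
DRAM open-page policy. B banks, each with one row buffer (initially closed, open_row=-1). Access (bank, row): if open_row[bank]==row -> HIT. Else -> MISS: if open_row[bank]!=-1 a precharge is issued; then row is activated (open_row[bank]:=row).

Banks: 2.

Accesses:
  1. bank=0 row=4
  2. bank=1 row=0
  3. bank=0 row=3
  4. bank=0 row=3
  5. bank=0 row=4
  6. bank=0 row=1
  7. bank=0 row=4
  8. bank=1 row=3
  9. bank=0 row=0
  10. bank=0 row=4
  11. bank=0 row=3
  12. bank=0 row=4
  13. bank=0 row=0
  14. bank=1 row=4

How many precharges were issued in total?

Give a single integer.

Acc 1: bank0 row4 -> MISS (open row4); precharges=0
Acc 2: bank1 row0 -> MISS (open row0); precharges=0
Acc 3: bank0 row3 -> MISS (open row3); precharges=1
Acc 4: bank0 row3 -> HIT
Acc 5: bank0 row4 -> MISS (open row4); precharges=2
Acc 6: bank0 row1 -> MISS (open row1); precharges=3
Acc 7: bank0 row4 -> MISS (open row4); precharges=4
Acc 8: bank1 row3 -> MISS (open row3); precharges=5
Acc 9: bank0 row0 -> MISS (open row0); precharges=6
Acc 10: bank0 row4 -> MISS (open row4); precharges=7
Acc 11: bank0 row3 -> MISS (open row3); precharges=8
Acc 12: bank0 row4 -> MISS (open row4); precharges=9
Acc 13: bank0 row0 -> MISS (open row0); precharges=10
Acc 14: bank1 row4 -> MISS (open row4); precharges=11

Answer: 11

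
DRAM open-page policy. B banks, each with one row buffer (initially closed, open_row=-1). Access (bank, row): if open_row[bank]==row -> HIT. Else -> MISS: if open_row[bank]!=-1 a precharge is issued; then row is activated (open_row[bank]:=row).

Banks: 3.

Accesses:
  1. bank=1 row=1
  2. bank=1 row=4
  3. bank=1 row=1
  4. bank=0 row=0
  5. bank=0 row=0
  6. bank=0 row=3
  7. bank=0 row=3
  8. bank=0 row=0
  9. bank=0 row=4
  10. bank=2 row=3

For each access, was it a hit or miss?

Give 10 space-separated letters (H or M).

Acc 1: bank1 row1 -> MISS (open row1); precharges=0
Acc 2: bank1 row4 -> MISS (open row4); precharges=1
Acc 3: bank1 row1 -> MISS (open row1); precharges=2
Acc 4: bank0 row0 -> MISS (open row0); precharges=2
Acc 5: bank0 row0 -> HIT
Acc 6: bank0 row3 -> MISS (open row3); precharges=3
Acc 7: bank0 row3 -> HIT
Acc 8: bank0 row0 -> MISS (open row0); precharges=4
Acc 9: bank0 row4 -> MISS (open row4); precharges=5
Acc 10: bank2 row3 -> MISS (open row3); precharges=5

Answer: M M M M H M H M M M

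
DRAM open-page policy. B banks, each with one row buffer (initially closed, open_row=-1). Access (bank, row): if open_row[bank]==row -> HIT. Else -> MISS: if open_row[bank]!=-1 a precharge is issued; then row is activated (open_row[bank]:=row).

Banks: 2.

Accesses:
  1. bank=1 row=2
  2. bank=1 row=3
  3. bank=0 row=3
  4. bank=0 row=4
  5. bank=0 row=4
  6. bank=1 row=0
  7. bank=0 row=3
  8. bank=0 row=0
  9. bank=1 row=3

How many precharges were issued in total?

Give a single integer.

Answer: 6

Derivation:
Acc 1: bank1 row2 -> MISS (open row2); precharges=0
Acc 2: bank1 row3 -> MISS (open row3); precharges=1
Acc 3: bank0 row3 -> MISS (open row3); precharges=1
Acc 4: bank0 row4 -> MISS (open row4); precharges=2
Acc 5: bank0 row4 -> HIT
Acc 6: bank1 row0 -> MISS (open row0); precharges=3
Acc 7: bank0 row3 -> MISS (open row3); precharges=4
Acc 8: bank0 row0 -> MISS (open row0); precharges=5
Acc 9: bank1 row3 -> MISS (open row3); precharges=6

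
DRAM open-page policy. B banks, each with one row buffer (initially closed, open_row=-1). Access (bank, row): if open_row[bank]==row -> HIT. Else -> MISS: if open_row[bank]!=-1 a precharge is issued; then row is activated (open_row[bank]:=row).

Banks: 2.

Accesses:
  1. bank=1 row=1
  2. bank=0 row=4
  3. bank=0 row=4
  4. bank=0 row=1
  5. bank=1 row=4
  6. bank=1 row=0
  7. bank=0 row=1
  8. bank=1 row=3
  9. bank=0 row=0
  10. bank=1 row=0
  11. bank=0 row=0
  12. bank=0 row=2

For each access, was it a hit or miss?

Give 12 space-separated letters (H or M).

Answer: M M H M M M H M M M H M

Derivation:
Acc 1: bank1 row1 -> MISS (open row1); precharges=0
Acc 2: bank0 row4 -> MISS (open row4); precharges=0
Acc 3: bank0 row4 -> HIT
Acc 4: bank0 row1 -> MISS (open row1); precharges=1
Acc 5: bank1 row4 -> MISS (open row4); precharges=2
Acc 6: bank1 row0 -> MISS (open row0); precharges=3
Acc 7: bank0 row1 -> HIT
Acc 8: bank1 row3 -> MISS (open row3); precharges=4
Acc 9: bank0 row0 -> MISS (open row0); precharges=5
Acc 10: bank1 row0 -> MISS (open row0); precharges=6
Acc 11: bank0 row0 -> HIT
Acc 12: bank0 row2 -> MISS (open row2); precharges=7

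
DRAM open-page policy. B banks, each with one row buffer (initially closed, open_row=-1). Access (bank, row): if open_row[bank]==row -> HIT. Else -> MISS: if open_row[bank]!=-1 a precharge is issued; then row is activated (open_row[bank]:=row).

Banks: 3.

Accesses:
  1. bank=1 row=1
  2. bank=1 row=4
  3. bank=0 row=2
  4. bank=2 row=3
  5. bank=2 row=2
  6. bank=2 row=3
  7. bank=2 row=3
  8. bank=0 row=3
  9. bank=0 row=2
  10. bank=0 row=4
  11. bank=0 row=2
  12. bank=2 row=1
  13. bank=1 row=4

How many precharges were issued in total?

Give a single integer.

Acc 1: bank1 row1 -> MISS (open row1); precharges=0
Acc 2: bank1 row4 -> MISS (open row4); precharges=1
Acc 3: bank0 row2 -> MISS (open row2); precharges=1
Acc 4: bank2 row3 -> MISS (open row3); precharges=1
Acc 5: bank2 row2 -> MISS (open row2); precharges=2
Acc 6: bank2 row3 -> MISS (open row3); precharges=3
Acc 7: bank2 row3 -> HIT
Acc 8: bank0 row3 -> MISS (open row3); precharges=4
Acc 9: bank0 row2 -> MISS (open row2); precharges=5
Acc 10: bank0 row4 -> MISS (open row4); precharges=6
Acc 11: bank0 row2 -> MISS (open row2); precharges=7
Acc 12: bank2 row1 -> MISS (open row1); precharges=8
Acc 13: bank1 row4 -> HIT

Answer: 8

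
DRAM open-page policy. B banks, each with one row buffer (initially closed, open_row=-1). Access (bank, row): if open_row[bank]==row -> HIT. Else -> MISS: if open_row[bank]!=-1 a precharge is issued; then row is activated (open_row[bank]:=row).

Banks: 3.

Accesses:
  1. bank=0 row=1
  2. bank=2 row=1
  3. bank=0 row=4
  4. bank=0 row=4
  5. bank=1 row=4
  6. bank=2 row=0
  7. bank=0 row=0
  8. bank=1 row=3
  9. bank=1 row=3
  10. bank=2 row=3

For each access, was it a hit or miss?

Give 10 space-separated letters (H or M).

Acc 1: bank0 row1 -> MISS (open row1); precharges=0
Acc 2: bank2 row1 -> MISS (open row1); precharges=0
Acc 3: bank0 row4 -> MISS (open row4); precharges=1
Acc 4: bank0 row4 -> HIT
Acc 5: bank1 row4 -> MISS (open row4); precharges=1
Acc 6: bank2 row0 -> MISS (open row0); precharges=2
Acc 7: bank0 row0 -> MISS (open row0); precharges=3
Acc 8: bank1 row3 -> MISS (open row3); precharges=4
Acc 9: bank1 row3 -> HIT
Acc 10: bank2 row3 -> MISS (open row3); precharges=5

Answer: M M M H M M M M H M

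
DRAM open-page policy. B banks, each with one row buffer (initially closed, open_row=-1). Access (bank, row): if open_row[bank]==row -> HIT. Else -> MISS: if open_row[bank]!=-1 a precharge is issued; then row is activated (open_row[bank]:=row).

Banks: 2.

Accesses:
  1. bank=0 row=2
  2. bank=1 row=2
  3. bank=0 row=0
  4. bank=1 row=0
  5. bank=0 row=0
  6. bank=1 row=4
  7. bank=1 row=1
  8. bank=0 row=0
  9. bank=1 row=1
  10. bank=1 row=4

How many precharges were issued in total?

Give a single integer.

Answer: 5

Derivation:
Acc 1: bank0 row2 -> MISS (open row2); precharges=0
Acc 2: bank1 row2 -> MISS (open row2); precharges=0
Acc 3: bank0 row0 -> MISS (open row0); precharges=1
Acc 4: bank1 row0 -> MISS (open row0); precharges=2
Acc 5: bank0 row0 -> HIT
Acc 6: bank1 row4 -> MISS (open row4); precharges=3
Acc 7: bank1 row1 -> MISS (open row1); precharges=4
Acc 8: bank0 row0 -> HIT
Acc 9: bank1 row1 -> HIT
Acc 10: bank1 row4 -> MISS (open row4); precharges=5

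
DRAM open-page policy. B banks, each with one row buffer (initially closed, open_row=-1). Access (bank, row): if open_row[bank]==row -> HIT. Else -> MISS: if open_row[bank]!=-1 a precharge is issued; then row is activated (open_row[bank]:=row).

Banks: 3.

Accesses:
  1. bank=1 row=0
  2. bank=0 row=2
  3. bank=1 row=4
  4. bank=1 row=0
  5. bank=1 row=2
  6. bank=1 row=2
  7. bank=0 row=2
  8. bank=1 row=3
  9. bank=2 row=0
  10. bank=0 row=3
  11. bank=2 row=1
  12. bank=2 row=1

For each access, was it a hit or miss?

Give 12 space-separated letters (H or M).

Answer: M M M M M H H M M M M H

Derivation:
Acc 1: bank1 row0 -> MISS (open row0); precharges=0
Acc 2: bank0 row2 -> MISS (open row2); precharges=0
Acc 3: bank1 row4 -> MISS (open row4); precharges=1
Acc 4: bank1 row0 -> MISS (open row0); precharges=2
Acc 5: bank1 row2 -> MISS (open row2); precharges=3
Acc 6: bank1 row2 -> HIT
Acc 7: bank0 row2 -> HIT
Acc 8: bank1 row3 -> MISS (open row3); precharges=4
Acc 9: bank2 row0 -> MISS (open row0); precharges=4
Acc 10: bank0 row3 -> MISS (open row3); precharges=5
Acc 11: bank2 row1 -> MISS (open row1); precharges=6
Acc 12: bank2 row1 -> HIT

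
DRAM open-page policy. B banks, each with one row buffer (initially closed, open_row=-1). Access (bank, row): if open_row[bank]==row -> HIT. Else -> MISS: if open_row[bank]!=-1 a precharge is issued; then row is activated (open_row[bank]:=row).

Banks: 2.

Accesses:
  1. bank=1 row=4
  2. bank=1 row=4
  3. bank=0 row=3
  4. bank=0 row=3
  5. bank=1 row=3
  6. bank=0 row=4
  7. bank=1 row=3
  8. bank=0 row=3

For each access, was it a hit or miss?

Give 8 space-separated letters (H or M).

Answer: M H M H M M H M

Derivation:
Acc 1: bank1 row4 -> MISS (open row4); precharges=0
Acc 2: bank1 row4 -> HIT
Acc 3: bank0 row3 -> MISS (open row3); precharges=0
Acc 4: bank0 row3 -> HIT
Acc 5: bank1 row3 -> MISS (open row3); precharges=1
Acc 6: bank0 row4 -> MISS (open row4); precharges=2
Acc 7: bank1 row3 -> HIT
Acc 8: bank0 row3 -> MISS (open row3); precharges=3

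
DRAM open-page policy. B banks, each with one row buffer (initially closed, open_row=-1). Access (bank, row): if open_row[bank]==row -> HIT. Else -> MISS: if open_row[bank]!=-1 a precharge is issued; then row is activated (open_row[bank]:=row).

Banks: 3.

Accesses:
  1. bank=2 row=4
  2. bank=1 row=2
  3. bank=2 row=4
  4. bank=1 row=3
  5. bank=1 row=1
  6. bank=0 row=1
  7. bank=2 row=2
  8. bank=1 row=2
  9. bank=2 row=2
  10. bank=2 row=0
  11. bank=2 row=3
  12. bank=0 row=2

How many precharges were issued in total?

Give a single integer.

Answer: 7

Derivation:
Acc 1: bank2 row4 -> MISS (open row4); precharges=0
Acc 2: bank1 row2 -> MISS (open row2); precharges=0
Acc 3: bank2 row4 -> HIT
Acc 4: bank1 row3 -> MISS (open row3); precharges=1
Acc 5: bank1 row1 -> MISS (open row1); precharges=2
Acc 6: bank0 row1 -> MISS (open row1); precharges=2
Acc 7: bank2 row2 -> MISS (open row2); precharges=3
Acc 8: bank1 row2 -> MISS (open row2); precharges=4
Acc 9: bank2 row2 -> HIT
Acc 10: bank2 row0 -> MISS (open row0); precharges=5
Acc 11: bank2 row3 -> MISS (open row3); precharges=6
Acc 12: bank0 row2 -> MISS (open row2); precharges=7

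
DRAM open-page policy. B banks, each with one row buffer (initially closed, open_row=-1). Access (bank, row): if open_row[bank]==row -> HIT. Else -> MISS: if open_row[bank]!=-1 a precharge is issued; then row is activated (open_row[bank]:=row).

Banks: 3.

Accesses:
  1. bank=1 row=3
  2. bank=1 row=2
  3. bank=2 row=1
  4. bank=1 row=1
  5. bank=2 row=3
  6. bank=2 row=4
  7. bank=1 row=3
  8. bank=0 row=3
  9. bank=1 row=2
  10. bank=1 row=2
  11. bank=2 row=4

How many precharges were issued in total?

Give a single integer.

Acc 1: bank1 row3 -> MISS (open row3); precharges=0
Acc 2: bank1 row2 -> MISS (open row2); precharges=1
Acc 3: bank2 row1 -> MISS (open row1); precharges=1
Acc 4: bank1 row1 -> MISS (open row1); precharges=2
Acc 5: bank2 row3 -> MISS (open row3); precharges=3
Acc 6: bank2 row4 -> MISS (open row4); precharges=4
Acc 7: bank1 row3 -> MISS (open row3); precharges=5
Acc 8: bank0 row3 -> MISS (open row3); precharges=5
Acc 9: bank1 row2 -> MISS (open row2); precharges=6
Acc 10: bank1 row2 -> HIT
Acc 11: bank2 row4 -> HIT

Answer: 6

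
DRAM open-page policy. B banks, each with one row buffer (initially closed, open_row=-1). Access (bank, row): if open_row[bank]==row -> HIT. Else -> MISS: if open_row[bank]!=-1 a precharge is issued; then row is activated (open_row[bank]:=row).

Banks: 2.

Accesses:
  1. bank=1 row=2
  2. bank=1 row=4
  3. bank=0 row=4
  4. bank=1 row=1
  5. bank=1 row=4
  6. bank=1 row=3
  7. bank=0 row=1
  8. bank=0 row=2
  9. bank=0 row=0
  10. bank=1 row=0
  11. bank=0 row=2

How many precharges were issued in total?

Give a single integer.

Acc 1: bank1 row2 -> MISS (open row2); precharges=0
Acc 2: bank1 row4 -> MISS (open row4); precharges=1
Acc 3: bank0 row4 -> MISS (open row4); precharges=1
Acc 4: bank1 row1 -> MISS (open row1); precharges=2
Acc 5: bank1 row4 -> MISS (open row4); precharges=3
Acc 6: bank1 row3 -> MISS (open row3); precharges=4
Acc 7: bank0 row1 -> MISS (open row1); precharges=5
Acc 8: bank0 row2 -> MISS (open row2); precharges=6
Acc 9: bank0 row0 -> MISS (open row0); precharges=7
Acc 10: bank1 row0 -> MISS (open row0); precharges=8
Acc 11: bank0 row2 -> MISS (open row2); precharges=9

Answer: 9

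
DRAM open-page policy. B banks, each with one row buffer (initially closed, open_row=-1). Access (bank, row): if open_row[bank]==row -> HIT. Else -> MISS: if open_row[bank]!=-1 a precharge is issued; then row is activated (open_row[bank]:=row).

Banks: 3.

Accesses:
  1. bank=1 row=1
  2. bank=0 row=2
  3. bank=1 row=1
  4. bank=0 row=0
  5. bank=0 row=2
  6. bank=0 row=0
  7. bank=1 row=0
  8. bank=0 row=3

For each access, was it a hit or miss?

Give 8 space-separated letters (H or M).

Acc 1: bank1 row1 -> MISS (open row1); precharges=0
Acc 2: bank0 row2 -> MISS (open row2); precharges=0
Acc 3: bank1 row1 -> HIT
Acc 4: bank0 row0 -> MISS (open row0); precharges=1
Acc 5: bank0 row2 -> MISS (open row2); precharges=2
Acc 6: bank0 row0 -> MISS (open row0); precharges=3
Acc 7: bank1 row0 -> MISS (open row0); precharges=4
Acc 8: bank0 row3 -> MISS (open row3); precharges=5

Answer: M M H M M M M M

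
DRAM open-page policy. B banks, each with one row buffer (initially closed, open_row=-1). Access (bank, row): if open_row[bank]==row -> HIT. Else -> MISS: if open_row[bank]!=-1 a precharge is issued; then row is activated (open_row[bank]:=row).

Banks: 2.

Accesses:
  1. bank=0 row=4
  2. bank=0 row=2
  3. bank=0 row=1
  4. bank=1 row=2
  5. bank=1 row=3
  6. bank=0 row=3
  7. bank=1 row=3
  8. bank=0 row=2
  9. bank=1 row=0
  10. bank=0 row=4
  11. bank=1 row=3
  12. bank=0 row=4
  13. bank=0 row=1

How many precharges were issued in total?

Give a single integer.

Acc 1: bank0 row4 -> MISS (open row4); precharges=0
Acc 2: bank0 row2 -> MISS (open row2); precharges=1
Acc 3: bank0 row1 -> MISS (open row1); precharges=2
Acc 4: bank1 row2 -> MISS (open row2); precharges=2
Acc 5: bank1 row3 -> MISS (open row3); precharges=3
Acc 6: bank0 row3 -> MISS (open row3); precharges=4
Acc 7: bank1 row3 -> HIT
Acc 8: bank0 row2 -> MISS (open row2); precharges=5
Acc 9: bank1 row0 -> MISS (open row0); precharges=6
Acc 10: bank0 row4 -> MISS (open row4); precharges=7
Acc 11: bank1 row3 -> MISS (open row3); precharges=8
Acc 12: bank0 row4 -> HIT
Acc 13: bank0 row1 -> MISS (open row1); precharges=9

Answer: 9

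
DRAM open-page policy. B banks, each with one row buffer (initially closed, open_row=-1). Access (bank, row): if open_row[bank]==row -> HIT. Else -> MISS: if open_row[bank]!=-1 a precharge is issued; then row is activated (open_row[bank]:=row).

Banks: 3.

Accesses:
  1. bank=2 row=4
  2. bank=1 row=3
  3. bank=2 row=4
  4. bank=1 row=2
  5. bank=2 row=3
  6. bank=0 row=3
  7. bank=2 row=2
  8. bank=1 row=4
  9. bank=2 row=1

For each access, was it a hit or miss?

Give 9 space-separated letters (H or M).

Acc 1: bank2 row4 -> MISS (open row4); precharges=0
Acc 2: bank1 row3 -> MISS (open row3); precharges=0
Acc 3: bank2 row4 -> HIT
Acc 4: bank1 row2 -> MISS (open row2); precharges=1
Acc 5: bank2 row3 -> MISS (open row3); precharges=2
Acc 6: bank0 row3 -> MISS (open row3); precharges=2
Acc 7: bank2 row2 -> MISS (open row2); precharges=3
Acc 8: bank1 row4 -> MISS (open row4); precharges=4
Acc 9: bank2 row1 -> MISS (open row1); precharges=5

Answer: M M H M M M M M M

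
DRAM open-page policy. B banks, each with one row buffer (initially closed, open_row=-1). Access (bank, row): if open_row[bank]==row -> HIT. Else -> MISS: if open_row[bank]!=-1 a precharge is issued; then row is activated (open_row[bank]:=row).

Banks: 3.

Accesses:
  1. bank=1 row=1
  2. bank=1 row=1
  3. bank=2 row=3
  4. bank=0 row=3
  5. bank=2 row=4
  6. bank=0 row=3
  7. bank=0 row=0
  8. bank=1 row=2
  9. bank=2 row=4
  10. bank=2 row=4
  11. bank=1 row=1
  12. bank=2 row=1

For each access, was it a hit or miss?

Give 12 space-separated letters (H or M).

Answer: M H M M M H M M H H M M

Derivation:
Acc 1: bank1 row1 -> MISS (open row1); precharges=0
Acc 2: bank1 row1 -> HIT
Acc 3: bank2 row3 -> MISS (open row3); precharges=0
Acc 4: bank0 row3 -> MISS (open row3); precharges=0
Acc 5: bank2 row4 -> MISS (open row4); precharges=1
Acc 6: bank0 row3 -> HIT
Acc 7: bank0 row0 -> MISS (open row0); precharges=2
Acc 8: bank1 row2 -> MISS (open row2); precharges=3
Acc 9: bank2 row4 -> HIT
Acc 10: bank2 row4 -> HIT
Acc 11: bank1 row1 -> MISS (open row1); precharges=4
Acc 12: bank2 row1 -> MISS (open row1); precharges=5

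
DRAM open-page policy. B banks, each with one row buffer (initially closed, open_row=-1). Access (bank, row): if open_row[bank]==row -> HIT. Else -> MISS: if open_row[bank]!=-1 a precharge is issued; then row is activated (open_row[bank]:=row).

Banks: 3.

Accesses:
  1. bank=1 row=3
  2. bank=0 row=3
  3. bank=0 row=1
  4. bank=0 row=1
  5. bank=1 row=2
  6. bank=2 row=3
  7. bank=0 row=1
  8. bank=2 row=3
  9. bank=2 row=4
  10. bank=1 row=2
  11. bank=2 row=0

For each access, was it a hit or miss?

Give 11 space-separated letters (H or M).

Acc 1: bank1 row3 -> MISS (open row3); precharges=0
Acc 2: bank0 row3 -> MISS (open row3); precharges=0
Acc 3: bank0 row1 -> MISS (open row1); precharges=1
Acc 4: bank0 row1 -> HIT
Acc 5: bank1 row2 -> MISS (open row2); precharges=2
Acc 6: bank2 row3 -> MISS (open row3); precharges=2
Acc 7: bank0 row1 -> HIT
Acc 8: bank2 row3 -> HIT
Acc 9: bank2 row4 -> MISS (open row4); precharges=3
Acc 10: bank1 row2 -> HIT
Acc 11: bank2 row0 -> MISS (open row0); precharges=4

Answer: M M M H M M H H M H M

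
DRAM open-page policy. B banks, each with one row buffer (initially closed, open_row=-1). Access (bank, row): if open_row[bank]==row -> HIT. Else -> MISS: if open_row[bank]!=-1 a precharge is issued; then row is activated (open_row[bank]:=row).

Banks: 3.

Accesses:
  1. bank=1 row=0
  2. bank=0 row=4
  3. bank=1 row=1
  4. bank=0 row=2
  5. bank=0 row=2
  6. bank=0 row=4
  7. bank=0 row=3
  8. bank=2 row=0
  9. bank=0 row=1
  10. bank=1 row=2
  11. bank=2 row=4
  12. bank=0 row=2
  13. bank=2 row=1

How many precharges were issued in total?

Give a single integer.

Answer: 9

Derivation:
Acc 1: bank1 row0 -> MISS (open row0); precharges=0
Acc 2: bank0 row4 -> MISS (open row4); precharges=0
Acc 3: bank1 row1 -> MISS (open row1); precharges=1
Acc 4: bank0 row2 -> MISS (open row2); precharges=2
Acc 5: bank0 row2 -> HIT
Acc 6: bank0 row4 -> MISS (open row4); precharges=3
Acc 7: bank0 row3 -> MISS (open row3); precharges=4
Acc 8: bank2 row0 -> MISS (open row0); precharges=4
Acc 9: bank0 row1 -> MISS (open row1); precharges=5
Acc 10: bank1 row2 -> MISS (open row2); precharges=6
Acc 11: bank2 row4 -> MISS (open row4); precharges=7
Acc 12: bank0 row2 -> MISS (open row2); precharges=8
Acc 13: bank2 row1 -> MISS (open row1); precharges=9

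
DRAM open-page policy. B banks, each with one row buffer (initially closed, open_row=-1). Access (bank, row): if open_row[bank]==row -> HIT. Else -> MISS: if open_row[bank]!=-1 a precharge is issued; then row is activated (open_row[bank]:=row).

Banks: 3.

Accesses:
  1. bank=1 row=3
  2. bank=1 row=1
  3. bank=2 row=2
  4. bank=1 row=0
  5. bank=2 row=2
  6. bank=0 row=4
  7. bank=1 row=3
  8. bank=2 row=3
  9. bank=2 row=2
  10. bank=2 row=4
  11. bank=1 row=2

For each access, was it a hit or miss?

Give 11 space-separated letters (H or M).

Acc 1: bank1 row3 -> MISS (open row3); precharges=0
Acc 2: bank1 row1 -> MISS (open row1); precharges=1
Acc 3: bank2 row2 -> MISS (open row2); precharges=1
Acc 4: bank1 row0 -> MISS (open row0); precharges=2
Acc 5: bank2 row2 -> HIT
Acc 6: bank0 row4 -> MISS (open row4); precharges=2
Acc 7: bank1 row3 -> MISS (open row3); precharges=3
Acc 8: bank2 row3 -> MISS (open row3); precharges=4
Acc 9: bank2 row2 -> MISS (open row2); precharges=5
Acc 10: bank2 row4 -> MISS (open row4); precharges=6
Acc 11: bank1 row2 -> MISS (open row2); precharges=7

Answer: M M M M H M M M M M M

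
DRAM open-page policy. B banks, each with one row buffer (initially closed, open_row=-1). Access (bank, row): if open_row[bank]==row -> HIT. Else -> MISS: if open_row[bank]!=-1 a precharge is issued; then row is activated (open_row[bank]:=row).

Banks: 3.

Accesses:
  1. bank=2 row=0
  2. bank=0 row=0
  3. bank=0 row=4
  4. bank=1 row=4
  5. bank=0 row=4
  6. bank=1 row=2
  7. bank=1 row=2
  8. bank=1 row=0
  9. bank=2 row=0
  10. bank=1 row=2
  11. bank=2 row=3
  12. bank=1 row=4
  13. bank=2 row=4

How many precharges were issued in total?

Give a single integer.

Answer: 7

Derivation:
Acc 1: bank2 row0 -> MISS (open row0); precharges=0
Acc 2: bank0 row0 -> MISS (open row0); precharges=0
Acc 3: bank0 row4 -> MISS (open row4); precharges=1
Acc 4: bank1 row4 -> MISS (open row4); precharges=1
Acc 5: bank0 row4 -> HIT
Acc 6: bank1 row2 -> MISS (open row2); precharges=2
Acc 7: bank1 row2 -> HIT
Acc 8: bank1 row0 -> MISS (open row0); precharges=3
Acc 9: bank2 row0 -> HIT
Acc 10: bank1 row2 -> MISS (open row2); precharges=4
Acc 11: bank2 row3 -> MISS (open row3); precharges=5
Acc 12: bank1 row4 -> MISS (open row4); precharges=6
Acc 13: bank2 row4 -> MISS (open row4); precharges=7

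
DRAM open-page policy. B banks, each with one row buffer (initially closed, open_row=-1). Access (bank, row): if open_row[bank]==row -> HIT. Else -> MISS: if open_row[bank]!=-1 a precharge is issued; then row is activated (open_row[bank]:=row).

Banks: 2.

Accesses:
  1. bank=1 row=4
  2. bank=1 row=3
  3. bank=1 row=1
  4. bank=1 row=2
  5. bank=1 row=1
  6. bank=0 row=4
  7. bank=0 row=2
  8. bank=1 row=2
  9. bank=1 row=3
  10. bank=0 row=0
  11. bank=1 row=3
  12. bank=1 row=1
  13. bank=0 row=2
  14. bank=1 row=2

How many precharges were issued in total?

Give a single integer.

Acc 1: bank1 row4 -> MISS (open row4); precharges=0
Acc 2: bank1 row3 -> MISS (open row3); precharges=1
Acc 3: bank1 row1 -> MISS (open row1); precharges=2
Acc 4: bank1 row2 -> MISS (open row2); precharges=3
Acc 5: bank1 row1 -> MISS (open row1); precharges=4
Acc 6: bank0 row4 -> MISS (open row4); precharges=4
Acc 7: bank0 row2 -> MISS (open row2); precharges=5
Acc 8: bank1 row2 -> MISS (open row2); precharges=6
Acc 9: bank1 row3 -> MISS (open row3); precharges=7
Acc 10: bank0 row0 -> MISS (open row0); precharges=8
Acc 11: bank1 row3 -> HIT
Acc 12: bank1 row1 -> MISS (open row1); precharges=9
Acc 13: bank0 row2 -> MISS (open row2); precharges=10
Acc 14: bank1 row2 -> MISS (open row2); precharges=11

Answer: 11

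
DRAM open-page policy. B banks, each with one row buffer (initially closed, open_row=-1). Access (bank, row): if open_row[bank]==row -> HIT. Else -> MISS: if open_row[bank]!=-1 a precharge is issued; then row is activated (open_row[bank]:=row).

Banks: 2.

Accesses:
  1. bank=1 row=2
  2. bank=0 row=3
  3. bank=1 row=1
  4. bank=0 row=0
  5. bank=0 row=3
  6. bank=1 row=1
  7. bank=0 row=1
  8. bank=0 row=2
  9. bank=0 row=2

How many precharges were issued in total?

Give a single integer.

Answer: 5

Derivation:
Acc 1: bank1 row2 -> MISS (open row2); precharges=0
Acc 2: bank0 row3 -> MISS (open row3); precharges=0
Acc 3: bank1 row1 -> MISS (open row1); precharges=1
Acc 4: bank0 row0 -> MISS (open row0); precharges=2
Acc 5: bank0 row3 -> MISS (open row3); precharges=3
Acc 6: bank1 row1 -> HIT
Acc 7: bank0 row1 -> MISS (open row1); precharges=4
Acc 8: bank0 row2 -> MISS (open row2); precharges=5
Acc 9: bank0 row2 -> HIT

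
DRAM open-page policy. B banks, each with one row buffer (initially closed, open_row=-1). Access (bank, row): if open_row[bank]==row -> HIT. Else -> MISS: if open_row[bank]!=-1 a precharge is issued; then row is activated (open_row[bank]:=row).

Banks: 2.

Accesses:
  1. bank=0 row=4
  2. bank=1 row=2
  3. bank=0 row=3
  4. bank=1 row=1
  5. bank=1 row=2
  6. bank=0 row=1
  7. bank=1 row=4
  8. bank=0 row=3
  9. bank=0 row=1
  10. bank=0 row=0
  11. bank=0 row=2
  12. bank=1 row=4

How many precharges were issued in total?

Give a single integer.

Answer: 9

Derivation:
Acc 1: bank0 row4 -> MISS (open row4); precharges=0
Acc 2: bank1 row2 -> MISS (open row2); precharges=0
Acc 3: bank0 row3 -> MISS (open row3); precharges=1
Acc 4: bank1 row1 -> MISS (open row1); precharges=2
Acc 5: bank1 row2 -> MISS (open row2); precharges=3
Acc 6: bank0 row1 -> MISS (open row1); precharges=4
Acc 7: bank1 row4 -> MISS (open row4); precharges=5
Acc 8: bank0 row3 -> MISS (open row3); precharges=6
Acc 9: bank0 row1 -> MISS (open row1); precharges=7
Acc 10: bank0 row0 -> MISS (open row0); precharges=8
Acc 11: bank0 row2 -> MISS (open row2); precharges=9
Acc 12: bank1 row4 -> HIT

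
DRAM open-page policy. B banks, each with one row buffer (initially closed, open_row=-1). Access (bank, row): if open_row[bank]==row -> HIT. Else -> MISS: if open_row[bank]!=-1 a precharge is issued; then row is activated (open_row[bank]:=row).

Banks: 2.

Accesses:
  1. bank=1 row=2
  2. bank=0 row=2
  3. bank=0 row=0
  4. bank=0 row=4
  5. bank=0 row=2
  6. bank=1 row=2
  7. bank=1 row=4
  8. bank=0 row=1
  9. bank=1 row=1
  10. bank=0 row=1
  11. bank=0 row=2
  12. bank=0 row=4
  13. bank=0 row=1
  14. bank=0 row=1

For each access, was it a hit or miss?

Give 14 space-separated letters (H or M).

Answer: M M M M M H M M M H M M M H

Derivation:
Acc 1: bank1 row2 -> MISS (open row2); precharges=0
Acc 2: bank0 row2 -> MISS (open row2); precharges=0
Acc 3: bank0 row0 -> MISS (open row0); precharges=1
Acc 4: bank0 row4 -> MISS (open row4); precharges=2
Acc 5: bank0 row2 -> MISS (open row2); precharges=3
Acc 6: bank1 row2 -> HIT
Acc 7: bank1 row4 -> MISS (open row4); precharges=4
Acc 8: bank0 row1 -> MISS (open row1); precharges=5
Acc 9: bank1 row1 -> MISS (open row1); precharges=6
Acc 10: bank0 row1 -> HIT
Acc 11: bank0 row2 -> MISS (open row2); precharges=7
Acc 12: bank0 row4 -> MISS (open row4); precharges=8
Acc 13: bank0 row1 -> MISS (open row1); precharges=9
Acc 14: bank0 row1 -> HIT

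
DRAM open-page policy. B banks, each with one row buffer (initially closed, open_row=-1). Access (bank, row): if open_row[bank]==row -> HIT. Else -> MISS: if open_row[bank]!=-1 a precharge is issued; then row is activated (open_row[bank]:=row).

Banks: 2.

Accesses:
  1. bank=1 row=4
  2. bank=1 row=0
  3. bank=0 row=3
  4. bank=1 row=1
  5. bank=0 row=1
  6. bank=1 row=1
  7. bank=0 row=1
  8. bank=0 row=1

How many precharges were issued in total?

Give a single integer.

Acc 1: bank1 row4 -> MISS (open row4); precharges=0
Acc 2: bank1 row0 -> MISS (open row0); precharges=1
Acc 3: bank0 row3 -> MISS (open row3); precharges=1
Acc 4: bank1 row1 -> MISS (open row1); precharges=2
Acc 5: bank0 row1 -> MISS (open row1); precharges=3
Acc 6: bank1 row1 -> HIT
Acc 7: bank0 row1 -> HIT
Acc 8: bank0 row1 -> HIT

Answer: 3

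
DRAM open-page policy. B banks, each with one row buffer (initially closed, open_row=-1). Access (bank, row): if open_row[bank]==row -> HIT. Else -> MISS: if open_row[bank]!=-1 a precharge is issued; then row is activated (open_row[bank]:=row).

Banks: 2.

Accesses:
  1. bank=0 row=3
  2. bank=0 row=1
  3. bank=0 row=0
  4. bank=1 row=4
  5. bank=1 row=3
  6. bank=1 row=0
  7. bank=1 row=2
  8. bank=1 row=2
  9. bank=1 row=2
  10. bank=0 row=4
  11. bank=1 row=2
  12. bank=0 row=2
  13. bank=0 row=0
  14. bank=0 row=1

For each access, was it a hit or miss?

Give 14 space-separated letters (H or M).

Answer: M M M M M M M H H M H M M M

Derivation:
Acc 1: bank0 row3 -> MISS (open row3); precharges=0
Acc 2: bank0 row1 -> MISS (open row1); precharges=1
Acc 3: bank0 row0 -> MISS (open row0); precharges=2
Acc 4: bank1 row4 -> MISS (open row4); precharges=2
Acc 5: bank1 row3 -> MISS (open row3); precharges=3
Acc 6: bank1 row0 -> MISS (open row0); precharges=4
Acc 7: bank1 row2 -> MISS (open row2); precharges=5
Acc 8: bank1 row2 -> HIT
Acc 9: bank1 row2 -> HIT
Acc 10: bank0 row4 -> MISS (open row4); precharges=6
Acc 11: bank1 row2 -> HIT
Acc 12: bank0 row2 -> MISS (open row2); precharges=7
Acc 13: bank0 row0 -> MISS (open row0); precharges=8
Acc 14: bank0 row1 -> MISS (open row1); precharges=9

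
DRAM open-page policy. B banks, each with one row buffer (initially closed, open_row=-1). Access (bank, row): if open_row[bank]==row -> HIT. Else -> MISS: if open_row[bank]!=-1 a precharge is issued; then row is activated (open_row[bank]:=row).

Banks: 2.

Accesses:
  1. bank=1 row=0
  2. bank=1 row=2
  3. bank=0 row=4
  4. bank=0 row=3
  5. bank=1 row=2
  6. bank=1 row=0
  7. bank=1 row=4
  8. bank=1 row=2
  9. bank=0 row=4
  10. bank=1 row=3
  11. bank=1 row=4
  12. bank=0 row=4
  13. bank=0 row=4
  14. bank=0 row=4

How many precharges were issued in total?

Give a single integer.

Answer: 8

Derivation:
Acc 1: bank1 row0 -> MISS (open row0); precharges=0
Acc 2: bank1 row2 -> MISS (open row2); precharges=1
Acc 3: bank0 row4 -> MISS (open row4); precharges=1
Acc 4: bank0 row3 -> MISS (open row3); precharges=2
Acc 5: bank1 row2 -> HIT
Acc 6: bank1 row0 -> MISS (open row0); precharges=3
Acc 7: bank1 row4 -> MISS (open row4); precharges=4
Acc 8: bank1 row2 -> MISS (open row2); precharges=5
Acc 9: bank0 row4 -> MISS (open row4); precharges=6
Acc 10: bank1 row3 -> MISS (open row3); precharges=7
Acc 11: bank1 row4 -> MISS (open row4); precharges=8
Acc 12: bank0 row4 -> HIT
Acc 13: bank0 row4 -> HIT
Acc 14: bank0 row4 -> HIT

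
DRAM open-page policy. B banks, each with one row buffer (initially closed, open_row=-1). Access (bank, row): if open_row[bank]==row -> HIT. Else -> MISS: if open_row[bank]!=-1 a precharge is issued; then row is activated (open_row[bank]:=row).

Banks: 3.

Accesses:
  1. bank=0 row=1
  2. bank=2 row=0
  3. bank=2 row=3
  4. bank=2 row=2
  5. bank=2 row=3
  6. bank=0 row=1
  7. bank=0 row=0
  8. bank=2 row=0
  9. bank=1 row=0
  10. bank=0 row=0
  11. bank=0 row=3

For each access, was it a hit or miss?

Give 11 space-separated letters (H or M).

Answer: M M M M M H M M M H M

Derivation:
Acc 1: bank0 row1 -> MISS (open row1); precharges=0
Acc 2: bank2 row0 -> MISS (open row0); precharges=0
Acc 3: bank2 row3 -> MISS (open row3); precharges=1
Acc 4: bank2 row2 -> MISS (open row2); precharges=2
Acc 5: bank2 row3 -> MISS (open row3); precharges=3
Acc 6: bank0 row1 -> HIT
Acc 7: bank0 row0 -> MISS (open row0); precharges=4
Acc 8: bank2 row0 -> MISS (open row0); precharges=5
Acc 9: bank1 row0 -> MISS (open row0); precharges=5
Acc 10: bank0 row0 -> HIT
Acc 11: bank0 row3 -> MISS (open row3); precharges=6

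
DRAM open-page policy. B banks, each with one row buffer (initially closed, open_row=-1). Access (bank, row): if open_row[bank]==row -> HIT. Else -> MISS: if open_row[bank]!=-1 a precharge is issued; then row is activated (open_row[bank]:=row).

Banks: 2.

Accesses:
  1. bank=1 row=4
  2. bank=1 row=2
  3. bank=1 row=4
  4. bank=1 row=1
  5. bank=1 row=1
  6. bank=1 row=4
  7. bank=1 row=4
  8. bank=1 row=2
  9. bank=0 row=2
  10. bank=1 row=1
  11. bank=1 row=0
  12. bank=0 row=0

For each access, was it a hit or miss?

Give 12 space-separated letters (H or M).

Acc 1: bank1 row4 -> MISS (open row4); precharges=0
Acc 2: bank1 row2 -> MISS (open row2); precharges=1
Acc 3: bank1 row4 -> MISS (open row4); precharges=2
Acc 4: bank1 row1 -> MISS (open row1); precharges=3
Acc 5: bank1 row1 -> HIT
Acc 6: bank1 row4 -> MISS (open row4); precharges=4
Acc 7: bank1 row4 -> HIT
Acc 8: bank1 row2 -> MISS (open row2); precharges=5
Acc 9: bank0 row2 -> MISS (open row2); precharges=5
Acc 10: bank1 row1 -> MISS (open row1); precharges=6
Acc 11: bank1 row0 -> MISS (open row0); precharges=7
Acc 12: bank0 row0 -> MISS (open row0); precharges=8

Answer: M M M M H M H M M M M M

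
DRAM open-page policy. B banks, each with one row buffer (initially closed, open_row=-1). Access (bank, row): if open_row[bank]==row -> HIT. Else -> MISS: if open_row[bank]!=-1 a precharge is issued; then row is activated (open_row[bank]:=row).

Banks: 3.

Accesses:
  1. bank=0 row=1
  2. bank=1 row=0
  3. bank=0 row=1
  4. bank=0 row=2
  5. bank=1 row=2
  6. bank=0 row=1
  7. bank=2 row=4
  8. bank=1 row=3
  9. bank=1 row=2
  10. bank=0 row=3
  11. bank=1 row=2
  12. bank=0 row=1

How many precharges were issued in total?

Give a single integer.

Answer: 7

Derivation:
Acc 1: bank0 row1 -> MISS (open row1); precharges=0
Acc 2: bank1 row0 -> MISS (open row0); precharges=0
Acc 3: bank0 row1 -> HIT
Acc 4: bank0 row2 -> MISS (open row2); precharges=1
Acc 5: bank1 row2 -> MISS (open row2); precharges=2
Acc 6: bank0 row1 -> MISS (open row1); precharges=3
Acc 7: bank2 row4 -> MISS (open row4); precharges=3
Acc 8: bank1 row3 -> MISS (open row3); precharges=4
Acc 9: bank1 row2 -> MISS (open row2); precharges=5
Acc 10: bank0 row3 -> MISS (open row3); precharges=6
Acc 11: bank1 row2 -> HIT
Acc 12: bank0 row1 -> MISS (open row1); precharges=7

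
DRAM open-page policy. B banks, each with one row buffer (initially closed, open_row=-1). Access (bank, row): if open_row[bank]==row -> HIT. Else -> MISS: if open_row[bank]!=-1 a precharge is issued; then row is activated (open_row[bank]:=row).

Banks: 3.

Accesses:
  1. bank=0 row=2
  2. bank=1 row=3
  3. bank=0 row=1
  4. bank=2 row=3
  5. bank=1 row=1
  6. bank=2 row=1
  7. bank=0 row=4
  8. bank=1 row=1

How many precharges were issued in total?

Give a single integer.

Acc 1: bank0 row2 -> MISS (open row2); precharges=0
Acc 2: bank1 row3 -> MISS (open row3); precharges=0
Acc 3: bank0 row1 -> MISS (open row1); precharges=1
Acc 4: bank2 row3 -> MISS (open row3); precharges=1
Acc 5: bank1 row1 -> MISS (open row1); precharges=2
Acc 6: bank2 row1 -> MISS (open row1); precharges=3
Acc 7: bank0 row4 -> MISS (open row4); precharges=4
Acc 8: bank1 row1 -> HIT

Answer: 4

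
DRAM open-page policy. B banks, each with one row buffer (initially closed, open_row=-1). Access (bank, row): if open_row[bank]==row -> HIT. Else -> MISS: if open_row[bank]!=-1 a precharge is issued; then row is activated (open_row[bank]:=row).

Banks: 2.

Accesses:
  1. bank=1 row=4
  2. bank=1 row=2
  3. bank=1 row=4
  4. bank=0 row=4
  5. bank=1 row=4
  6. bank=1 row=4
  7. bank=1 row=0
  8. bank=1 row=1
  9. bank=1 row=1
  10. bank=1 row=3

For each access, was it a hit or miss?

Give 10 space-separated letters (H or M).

Answer: M M M M H H M M H M

Derivation:
Acc 1: bank1 row4 -> MISS (open row4); precharges=0
Acc 2: bank1 row2 -> MISS (open row2); precharges=1
Acc 3: bank1 row4 -> MISS (open row4); precharges=2
Acc 4: bank0 row4 -> MISS (open row4); precharges=2
Acc 5: bank1 row4 -> HIT
Acc 6: bank1 row4 -> HIT
Acc 7: bank1 row0 -> MISS (open row0); precharges=3
Acc 8: bank1 row1 -> MISS (open row1); precharges=4
Acc 9: bank1 row1 -> HIT
Acc 10: bank1 row3 -> MISS (open row3); precharges=5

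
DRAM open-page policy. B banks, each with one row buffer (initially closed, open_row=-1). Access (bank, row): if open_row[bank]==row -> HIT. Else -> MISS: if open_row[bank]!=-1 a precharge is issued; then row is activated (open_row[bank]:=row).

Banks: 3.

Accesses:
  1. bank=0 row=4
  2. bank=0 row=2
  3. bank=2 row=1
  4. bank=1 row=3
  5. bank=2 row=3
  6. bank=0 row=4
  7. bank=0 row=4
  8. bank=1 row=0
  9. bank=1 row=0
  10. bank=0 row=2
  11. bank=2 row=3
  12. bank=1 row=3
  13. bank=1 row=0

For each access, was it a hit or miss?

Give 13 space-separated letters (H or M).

Answer: M M M M M M H M H M H M M

Derivation:
Acc 1: bank0 row4 -> MISS (open row4); precharges=0
Acc 2: bank0 row2 -> MISS (open row2); precharges=1
Acc 3: bank2 row1 -> MISS (open row1); precharges=1
Acc 4: bank1 row3 -> MISS (open row3); precharges=1
Acc 5: bank2 row3 -> MISS (open row3); precharges=2
Acc 6: bank0 row4 -> MISS (open row4); precharges=3
Acc 7: bank0 row4 -> HIT
Acc 8: bank1 row0 -> MISS (open row0); precharges=4
Acc 9: bank1 row0 -> HIT
Acc 10: bank0 row2 -> MISS (open row2); precharges=5
Acc 11: bank2 row3 -> HIT
Acc 12: bank1 row3 -> MISS (open row3); precharges=6
Acc 13: bank1 row0 -> MISS (open row0); precharges=7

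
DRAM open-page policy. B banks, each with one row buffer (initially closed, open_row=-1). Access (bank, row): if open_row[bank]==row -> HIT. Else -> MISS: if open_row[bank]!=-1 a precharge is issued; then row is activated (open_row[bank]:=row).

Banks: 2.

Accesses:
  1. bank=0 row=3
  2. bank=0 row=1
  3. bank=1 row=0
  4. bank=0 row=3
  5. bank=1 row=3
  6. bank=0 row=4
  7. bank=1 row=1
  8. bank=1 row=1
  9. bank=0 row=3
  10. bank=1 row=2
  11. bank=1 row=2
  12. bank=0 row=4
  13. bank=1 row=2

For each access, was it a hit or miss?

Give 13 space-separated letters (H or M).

Answer: M M M M M M M H M M H M H

Derivation:
Acc 1: bank0 row3 -> MISS (open row3); precharges=0
Acc 2: bank0 row1 -> MISS (open row1); precharges=1
Acc 3: bank1 row0 -> MISS (open row0); precharges=1
Acc 4: bank0 row3 -> MISS (open row3); precharges=2
Acc 5: bank1 row3 -> MISS (open row3); precharges=3
Acc 6: bank0 row4 -> MISS (open row4); precharges=4
Acc 7: bank1 row1 -> MISS (open row1); precharges=5
Acc 8: bank1 row1 -> HIT
Acc 9: bank0 row3 -> MISS (open row3); precharges=6
Acc 10: bank1 row2 -> MISS (open row2); precharges=7
Acc 11: bank1 row2 -> HIT
Acc 12: bank0 row4 -> MISS (open row4); precharges=8
Acc 13: bank1 row2 -> HIT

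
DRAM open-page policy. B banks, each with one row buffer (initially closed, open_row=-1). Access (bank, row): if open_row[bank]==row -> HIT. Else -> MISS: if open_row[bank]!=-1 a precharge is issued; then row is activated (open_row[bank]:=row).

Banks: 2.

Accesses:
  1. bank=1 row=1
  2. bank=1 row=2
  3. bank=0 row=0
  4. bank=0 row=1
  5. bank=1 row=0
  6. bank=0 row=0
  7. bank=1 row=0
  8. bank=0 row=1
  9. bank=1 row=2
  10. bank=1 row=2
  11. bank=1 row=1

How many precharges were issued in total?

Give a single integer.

Answer: 7

Derivation:
Acc 1: bank1 row1 -> MISS (open row1); precharges=0
Acc 2: bank1 row2 -> MISS (open row2); precharges=1
Acc 3: bank0 row0 -> MISS (open row0); precharges=1
Acc 4: bank0 row1 -> MISS (open row1); precharges=2
Acc 5: bank1 row0 -> MISS (open row0); precharges=3
Acc 6: bank0 row0 -> MISS (open row0); precharges=4
Acc 7: bank1 row0 -> HIT
Acc 8: bank0 row1 -> MISS (open row1); precharges=5
Acc 9: bank1 row2 -> MISS (open row2); precharges=6
Acc 10: bank1 row2 -> HIT
Acc 11: bank1 row1 -> MISS (open row1); precharges=7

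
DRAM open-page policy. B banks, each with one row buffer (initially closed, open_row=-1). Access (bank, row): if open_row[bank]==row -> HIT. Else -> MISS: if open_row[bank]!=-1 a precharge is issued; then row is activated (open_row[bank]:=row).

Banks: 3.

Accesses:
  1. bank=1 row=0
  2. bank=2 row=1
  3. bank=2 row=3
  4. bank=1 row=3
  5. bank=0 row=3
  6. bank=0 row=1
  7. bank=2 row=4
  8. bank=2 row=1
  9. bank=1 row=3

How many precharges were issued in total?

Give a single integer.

Acc 1: bank1 row0 -> MISS (open row0); precharges=0
Acc 2: bank2 row1 -> MISS (open row1); precharges=0
Acc 3: bank2 row3 -> MISS (open row3); precharges=1
Acc 4: bank1 row3 -> MISS (open row3); precharges=2
Acc 5: bank0 row3 -> MISS (open row3); precharges=2
Acc 6: bank0 row1 -> MISS (open row1); precharges=3
Acc 7: bank2 row4 -> MISS (open row4); precharges=4
Acc 8: bank2 row1 -> MISS (open row1); precharges=5
Acc 9: bank1 row3 -> HIT

Answer: 5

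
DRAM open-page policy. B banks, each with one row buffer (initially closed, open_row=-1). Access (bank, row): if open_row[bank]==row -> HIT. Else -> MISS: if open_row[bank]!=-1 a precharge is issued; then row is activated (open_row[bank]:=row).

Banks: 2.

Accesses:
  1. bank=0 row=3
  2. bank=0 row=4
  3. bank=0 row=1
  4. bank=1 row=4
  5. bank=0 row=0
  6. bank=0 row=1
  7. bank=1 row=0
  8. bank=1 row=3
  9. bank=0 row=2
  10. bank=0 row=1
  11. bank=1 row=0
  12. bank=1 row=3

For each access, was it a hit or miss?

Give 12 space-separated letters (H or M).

Answer: M M M M M M M M M M M M

Derivation:
Acc 1: bank0 row3 -> MISS (open row3); precharges=0
Acc 2: bank0 row4 -> MISS (open row4); precharges=1
Acc 3: bank0 row1 -> MISS (open row1); precharges=2
Acc 4: bank1 row4 -> MISS (open row4); precharges=2
Acc 5: bank0 row0 -> MISS (open row0); precharges=3
Acc 6: bank0 row1 -> MISS (open row1); precharges=4
Acc 7: bank1 row0 -> MISS (open row0); precharges=5
Acc 8: bank1 row3 -> MISS (open row3); precharges=6
Acc 9: bank0 row2 -> MISS (open row2); precharges=7
Acc 10: bank0 row1 -> MISS (open row1); precharges=8
Acc 11: bank1 row0 -> MISS (open row0); precharges=9
Acc 12: bank1 row3 -> MISS (open row3); precharges=10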